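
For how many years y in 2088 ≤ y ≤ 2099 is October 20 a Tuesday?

Day of week of October 20 in each year:
2088: Wed, 2089: Thu, 2090: Fri, 2091: Sat, 2092: Mon, 2093: Tue ✓, 2094: Wed, 2095: Thu, 2096: Sat, 2097: Sun, 2098: Mon, 2099: Tue ✓
Tuesdays: 2093, 2099.

2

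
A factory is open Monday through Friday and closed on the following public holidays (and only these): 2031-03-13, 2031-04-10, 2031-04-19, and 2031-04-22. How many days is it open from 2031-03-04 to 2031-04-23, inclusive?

34

2031-03-04 is a Tuesday.
From 2031-03-04 to 2031-04-23 is 51 days inclusive.
51 = 7 × 7 + 2, so there are 7 full weeks plus 2 extra days.
Each full week contributes 5 weekdays (Mon–Fri): 7 × 5 = 35.
The 2 extra days are Tuesday, Wednesday — 2 of them qualify.
Total: 35 + 2 = 37.
Holidays: 2031-03-13 (Thu); 2031-04-10 (Thu); 2031-04-19 (Sat); 2031-04-22 (Tue).
3 of the 4 holidays fall on weekdays; the rest are weekends and were already excluded.
Business days: 37 − 3 = 34.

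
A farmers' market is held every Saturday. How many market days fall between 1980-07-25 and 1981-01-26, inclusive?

27

1980-07-25 is a Friday.
From 1980-07-25 to 1981-01-26 is 186 days inclusive.
186 = 7 × 26 + 4, so there are 26 full weeks plus 4 extra days.
Each full week contributes one Saturday: 26 so far.
The 4 extra days are Friday, Saturday, Sunday, Monday — 1 of them qualifies.
Total: 26 + 1 = 27.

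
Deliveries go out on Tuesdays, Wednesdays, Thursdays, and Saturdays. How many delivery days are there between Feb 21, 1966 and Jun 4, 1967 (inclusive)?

268

Feb 21, 1966 is a Monday.
That's 469 days from start to end, counting both.
469 = 7 × 67, so the span is exactly 67 full weeks.
Each full week contributes 4 days from the set (Tue, Wed, Thu, Sat): 67 × 4 = 268.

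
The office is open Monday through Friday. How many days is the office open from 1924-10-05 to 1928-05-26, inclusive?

950

1924-10-05 is a Sunday.
That's 1330 days from start to end, counting both.
1330 = 7 × 190, so the span is exactly 190 full weeks.
Each full week contributes 5 weekdays (Mon–Fri): 190 × 5 = 950.
Total: 950.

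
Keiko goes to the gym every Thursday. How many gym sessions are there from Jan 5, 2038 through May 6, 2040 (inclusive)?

Jan 5, 2038 is a Tuesday.
From Jan 5, 2038 to May 6, 2040 is 853 days inclusive.
853 = 7 × 121 + 6, so there are 121 full weeks plus 6 extra days.
Each full week contributes one Thursday: 121 so far.
The 6 extra days are Tue, Wed, Thu, Fri, Sat, Sun — 1 of them qualifies.
Total: 121 + 1 = 122.

122 Thursdays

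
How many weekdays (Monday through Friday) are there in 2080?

2080-01-01 is a Monday.
The range spans 366 days (inclusive of both endpoints).
366 = 7 × 52 + 2, so there are 52 full weeks plus 2 extra days.
Each full week contributes 5 weekdays (Mon–Fri): 52 × 5 = 260.
The 2 extra days are Mon, Tue — 2 of them qualify.
Total: 260 + 2 = 262.

262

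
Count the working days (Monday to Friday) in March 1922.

Mar 1, 1922 is a Wednesday.
That's 31 days from start to end, counting both.
31 = 7 × 4 + 3, so there are 4 full weeks plus 3 extra days.
Each full week contributes 5 weekdays (Mon–Fri): 4 × 5 = 20.
The 3 extra days are Wednesday, Thursday, Friday — 3 of them qualify.
Total: 20 + 3 = 23.

23 weekdays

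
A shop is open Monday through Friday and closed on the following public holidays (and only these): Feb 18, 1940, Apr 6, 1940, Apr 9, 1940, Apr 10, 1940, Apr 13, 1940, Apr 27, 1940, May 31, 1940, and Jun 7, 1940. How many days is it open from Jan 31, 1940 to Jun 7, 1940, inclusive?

Jan 31, 1940 is a Wednesday.
From Jan 31, 1940 to Jun 7, 1940 is 129 days inclusive.
129 = 7 × 18 + 3, so there are 18 full weeks plus 3 extra days.
Each full week contributes 5 weekdays (Mon–Fri): 18 × 5 = 90.
The 3 extra days are Wednesday, Thursday, Friday — 3 of them qualify.
Total: 90 + 3 = 93.
Holidays: Feb 18, 1940 (Sun); Apr 6, 1940 (Sat); Apr 9, 1940 (Tue); Apr 10, 1940 (Wed); Apr 13, 1940 (Sat); Apr 27, 1940 (Sat); May 31, 1940 (Fri); Jun 7, 1940 (Fri).
4 of the 8 holidays fall on weekdays; the rest are weekends and were already excluded.
Business days: 93 − 4 = 89.

89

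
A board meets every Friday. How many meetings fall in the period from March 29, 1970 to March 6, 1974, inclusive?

205

March 29, 1970 is a Sunday.
From March 29, 1970 to March 6, 1974 is 1439 days inclusive.
1439 = 7 × 205 + 4, so there are 205 full weeks plus 4 extra days.
Each full week contributes one Friday: 205 so far.
The 4 extra days are Sunday, Monday, Tuesday, Wednesday — none qualify.
Total: 205 + 0 = 205.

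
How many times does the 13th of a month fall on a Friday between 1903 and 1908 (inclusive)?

12

Friday-the-13ths by year:
1903: Feb, Mar, Nov
1904: May
1905: Jan, Oct
1906: Apr, Jul
1907: Sep, Dec
1908: Mar, Nov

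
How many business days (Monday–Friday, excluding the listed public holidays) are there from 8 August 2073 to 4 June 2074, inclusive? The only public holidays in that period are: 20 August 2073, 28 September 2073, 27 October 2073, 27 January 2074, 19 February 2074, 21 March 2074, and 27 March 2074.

210 business days

8 August 2073 is a Tuesday.
From 8 August 2073 to 4 June 2074 is 301 days inclusive.
301 = 7 × 43, so the span is exactly 43 full weeks.
Each full week contributes 5 weekdays (Mon–Fri): 43 × 5 = 215.
Holidays: 20 August 2073 (Sun); 28 September 2073 (Thu); 27 October 2073 (Fri); 27 January 2074 (Sat); 19 February 2074 (Mon); 21 March 2074 (Wed); 27 March 2074 (Tue).
5 of the 7 holidays fall on weekdays; the rest are weekends and were already excluded.
Business days: 215 − 5 = 210.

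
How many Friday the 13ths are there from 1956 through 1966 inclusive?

Friday-the-13ths by year:
1956: Jan, Apr, Jul
1957: Sep, Dec
1958: Jun
1959: Feb, Mar, Nov
1960: May
1961: Jan, Oct
1962: Apr, Jul
1963: Sep, Dec
1964: Mar, Nov
1965: Aug
1966: May

20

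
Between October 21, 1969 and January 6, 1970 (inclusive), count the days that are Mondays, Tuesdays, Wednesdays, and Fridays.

October 21, 1969 is a Tuesday.
That's 78 days from start to end, counting both.
78 = 7 × 11 + 1, so there are 11 full weeks plus 1 extra day.
Each full week contributes 4 days from the set (Mon, Tue, Wed, Fri): 11 × 4 = 44.
The 1 extra day is Tue — 1 of them qualifies.
Total: 44 + 1 = 45.

45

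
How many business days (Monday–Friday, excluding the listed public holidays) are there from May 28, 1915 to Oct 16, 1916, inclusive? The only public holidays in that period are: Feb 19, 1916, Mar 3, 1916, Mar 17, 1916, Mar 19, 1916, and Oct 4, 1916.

359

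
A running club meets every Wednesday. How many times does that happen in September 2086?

4

Sep 1, 2086 is a Sunday.
The range spans 30 days (inclusive of both endpoints).
30 = 7 × 4 + 2, so there are 4 full weeks plus 2 extra days.
Each full week contributes one Wednesday: 4 so far.
The 2 extra days are Sun, Mon — none qualify.
Total: 4 + 0 = 4.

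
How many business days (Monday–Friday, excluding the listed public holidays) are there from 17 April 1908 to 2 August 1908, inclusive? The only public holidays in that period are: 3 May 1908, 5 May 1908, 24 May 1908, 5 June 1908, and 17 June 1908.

73 business days

17 April 1908 is a Friday.
That's 108 days from start to end, counting both.
108 = 7 × 15 + 3, so there are 15 full weeks plus 3 extra days.
Each full week contributes 5 weekdays (Mon–Fri): 15 × 5 = 75.
The 3 extra days are Friday, Saturday, Sunday — 1 of them qualifies.
Total: 75 + 1 = 76.
Holidays: 3 May 1908 (Sun); 5 May 1908 (Tue); 24 May 1908 (Sun); 5 June 1908 (Fri); 17 June 1908 (Wed).
3 of the 5 holidays fall on weekdays; the rest are weekends and were already excluded.
Business days: 76 − 3 = 73.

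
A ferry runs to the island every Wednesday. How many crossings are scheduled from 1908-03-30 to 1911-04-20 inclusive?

1908-03-30 is a Monday.
That's 1117 days from start to end, counting both.
1117 = 7 × 159 + 4, so there are 159 full weeks plus 4 extra days.
Each full week contributes one Wednesday: 159 so far.
The 4 extra days are Mon, Tue, Wed, Thu — 1 of them qualifies.
Total: 159 + 1 = 160.

160 Wednesdays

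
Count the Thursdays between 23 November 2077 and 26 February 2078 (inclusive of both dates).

14 Thursdays

23 November 2077 is a Tuesday.
That's 96 days from start to end, counting both.
96 = 7 × 13 + 5, so there are 13 full weeks plus 5 extra days.
Each full week contributes one Thursday: 13 so far.
The 5 extra days are Tuesday, Wednesday, Thursday, Friday, Saturday — 1 of them qualifies.
Total: 13 + 1 = 14.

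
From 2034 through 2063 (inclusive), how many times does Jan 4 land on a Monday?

4

Day of week of January 4 in each year:
2034: Wed, 2035: Thu, 2036: Fri, 2037: Sun, 2038: Mon ✓, 2039: Tue, 2040: Wed, 2041: Fri, 2042: Sat, 2043: Sun, 2044: Mon ✓, 2045: Wed, 2046: Thu, 2047: Fri, 2048: Sat, 2049: Mon ✓, 2050: Tue, 2051: Wed, 2052: Thu, 2053: Sat, 2054: Sun, 2055: Mon ✓, 2056: Tue, 2057: Thu, 2058: Fri, 2059: Sat, 2060: Sun, 2061: Tue, 2062: Wed, 2063: Thu
Mondays: 2038, 2044, 2049, 2055.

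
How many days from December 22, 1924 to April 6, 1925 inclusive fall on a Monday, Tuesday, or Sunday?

46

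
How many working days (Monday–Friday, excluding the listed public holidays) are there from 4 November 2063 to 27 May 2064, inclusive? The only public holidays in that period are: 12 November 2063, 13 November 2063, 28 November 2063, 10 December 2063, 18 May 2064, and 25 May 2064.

143

4 November 2063 is a Sunday.
The range spans 206 days (inclusive of both endpoints).
206 = 7 × 29 + 3, so there are 29 full weeks plus 3 extra days.
Each full week contributes 5 weekdays (Mon–Fri): 29 × 5 = 145.
The 3 extra days are Sunday, Monday, Tuesday — 2 of them qualify.
Total: 145 + 2 = 147.
Holidays: 12 November 2063 (Mon); 13 November 2063 (Tue); 28 November 2063 (Wed); 10 December 2063 (Mon); 18 May 2064 (Sun); 25 May 2064 (Sun).
4 of the 6 holidays fall on weekdays; the rest are weekends and were already excluded.
Business days: 147 − 4 = 143.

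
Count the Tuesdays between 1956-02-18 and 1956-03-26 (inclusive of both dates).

1956-02-18 is a Saturday.
That's 38 days from start to end, counting both.
38 = 7 × 5 + 3, so there are 5 full weeks plus 3 extra days.
Each full week contributes one Tuesday: 5 so far.
The 3 extra days are Saturday, Sunday, Monday — none qualify.
Total: 5 + 0 = 5.

5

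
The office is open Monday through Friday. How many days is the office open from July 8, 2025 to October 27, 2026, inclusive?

341

July 8, 2025 is a Tuesday.
That's 477 days from start to end, counting both.
477 = 7 × 68 + 1, so there are 68 full weeks plus 1 extra day.
Each full week contributes 5 weekdays (Mon–Fri): 68 × 5 = 340.
The 1 extra day is Tuesday — 1 of them qualifies.
Total: 340 + 1 = 341.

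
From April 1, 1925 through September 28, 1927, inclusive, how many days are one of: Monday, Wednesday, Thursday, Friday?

521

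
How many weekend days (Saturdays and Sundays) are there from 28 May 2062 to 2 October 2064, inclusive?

28 May 2062 is a Sunday.
That's 859 days from start to end, counting both.
859 = 7 × 122 + 5, so there are 122 full weeks plus 5 extra days.
Each full week contributes 2 weekend days (Sat, Sun): 122 × 2 = 244.
The 5 extra days are Sun, Mon, Tue, Wed, Thu — 1 of them qualifies.
Total: 244 + 1 = 245.

245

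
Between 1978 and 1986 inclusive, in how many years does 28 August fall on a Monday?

Day of week of August 28 in each year:
1978: Mon ✓, 1979: Tue, 1980: Thu, 1981: Fri, 1982: Sat, 1983: Sun, 1984: Tue, 1985: Wed, 1986: Thu
Mondays: 1978.

1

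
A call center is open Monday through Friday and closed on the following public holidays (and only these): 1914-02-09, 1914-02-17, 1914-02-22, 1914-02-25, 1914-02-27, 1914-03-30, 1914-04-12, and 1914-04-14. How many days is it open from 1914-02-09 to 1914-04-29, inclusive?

1914-02-09 is a Monday.
The range spans 80 days (inclusive of both endpoints).
80 = 7 × 11 + 3, so there are 11 full weeks plus 3 extra days.
Each full week contributes 5 weekdays (Mon–Fri): 11 × 5 = 55.
The 3 extra days are Monday, Tuesday, Wednesday — 3 of them qualify.
Total: 55 + 3 = 58.
Holidays: 1914-02-09 (Mon); 1914-02-17 (Tue); 1914-02-22 (Sun); 1914-02-25 (Wed); 1914-02-27 (Fri); 1914-03-30 (Mon); 1914-04-12 (Sun); 1914-04-14 (Tue).
6 of the 8 holidays fall on weekdays; the rest are weekends and were already excluded.
Business days: 58 − 6 = 52.

52 working days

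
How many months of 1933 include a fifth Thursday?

A month has five Thursdays exactly when Thursday falls within its first (length − 28) days.
Jan: 31 days, starts Sun → 5 of Sun, Mon, Tue
Feb: 28 days, starts Wed → 5 of (none)
Mar: 31 days, starts Wed → 5 of Wed, Thu, Fri ✓
Apr: 30 days, starts Sat → 5 of Sat, Sun
May: 31 days, starts Mon → 5 of Mon, Tue, Wed
Jun: 30 days, starts Thu → 5 of Thu, Fri ✓
Jul: 31 days, starts Sat → 5 of Sat, Sun, Mon
Aug: 31 days, starts Tue → 5 of Tue, Wed, Thu ✓
Sep: 30 days, starts Fri → 5 of Fri, Sat
Oct: 31 days, starts Sun → 5 of Sun, Mon, Tue
Nov: 30 days, starts Wed → 5 of Wed, Thu ✓
Dec: 31 days, starts Fri → 5 of Fri, Sat, Sun
Months with five Thursdays: Mar, Jun, Aug, Nov.

4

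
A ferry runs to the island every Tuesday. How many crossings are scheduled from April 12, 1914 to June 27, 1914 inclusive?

April 12, 1914 is a Sunday.
The range spans 77 days (inclusive of both endpoints).
77 = 7 × 11, so the span is exactly 11 full weeks.
Each full week contributes one Tuesday: 11 so far.

11 Tuesdays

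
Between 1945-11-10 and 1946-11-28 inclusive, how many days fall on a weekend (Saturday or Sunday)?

110

1945-11-10 is a Saturday.
The range spans 384 days (inclusive of both endpoints).
384 = 7 × 54 + 6, so there are 54 full weeks plus 6 extra days.
Each full week contributes 2 weekend days (Sat, Sun): 54 × 2 = 108.
The 6 extra days are Saturday, Sunday, Monday, Tuesday, Wednesday, Thursday — 2 of them qualify.
Total: 108 + 2 = 110.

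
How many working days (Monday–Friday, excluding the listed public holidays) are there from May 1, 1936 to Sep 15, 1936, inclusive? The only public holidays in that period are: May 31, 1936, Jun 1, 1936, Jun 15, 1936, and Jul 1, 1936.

95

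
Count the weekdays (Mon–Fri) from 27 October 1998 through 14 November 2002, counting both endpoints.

1058

27 October 1998 is a Tuesday.
From 27 October 1998 to 14 November 2002 is 1480 days inclusive.
1480 = 7 × 211 + 3, so there are 211 full weeks plus 3 extra days.
Each full week contributes 5 weekdays (Mon–Fri): 211 × 5 = 1055.
The 3 extra days are Tue, Wed, Thu — 3 of them qualify.
Total: 1055 + 3 = 1058.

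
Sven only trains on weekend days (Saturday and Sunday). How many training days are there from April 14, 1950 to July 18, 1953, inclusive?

341

April 14, 1950 is a Friday.
That's 1192 days from start to end, counting both.
1192 = 7 × 170 + 2, so there are 170 full weeks plus 2 extra days.
Each full week contributes 2 weekend days (Sat, Sun): 170 × 2 = 340.
The 2 extra days are Fri, Sat — 1 of them qualifies.
Total: 340 + 1 = 341.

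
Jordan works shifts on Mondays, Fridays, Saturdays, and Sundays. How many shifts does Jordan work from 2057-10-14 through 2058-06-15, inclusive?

2057-10-14 is a Sunday.
The range spans 245 days (inclusive of both endpoints).
245 = 7 × 35, so the span is exactly 35 full weeks.
Each full week contributes 4 days from the set (Mon, Fri, Sat, Sun): 35 × 4 = 140.

140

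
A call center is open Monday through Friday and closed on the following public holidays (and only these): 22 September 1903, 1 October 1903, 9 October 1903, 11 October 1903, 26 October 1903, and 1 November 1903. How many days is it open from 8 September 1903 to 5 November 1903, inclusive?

39

8 September 1903 is a Tuesday.
That's 59 days from start to end, counting both.
59 = 7 × 8 + 3, so there are 8 full weeks plus 3 extra days.
Each full week contributes 5 weekdays (Mon–Fri): 8 × 5 = 40.
The 3 extra days are Tue, Wed, Thu — 3 of them qualify.
Total: 40 + 3 = 43.
Holidays: 22 September 1903 (Tue); 1 October 1903 (Thu); 9 October 1903 (Fri); 11 October 1903 (Sun); 26 October 1903 (Mon); 1 November 1903 (Sun).
4 of the 6 holidays fall on weekdays; the rest are weekends and were already excluded.
Business days: 43 − 4 = 39.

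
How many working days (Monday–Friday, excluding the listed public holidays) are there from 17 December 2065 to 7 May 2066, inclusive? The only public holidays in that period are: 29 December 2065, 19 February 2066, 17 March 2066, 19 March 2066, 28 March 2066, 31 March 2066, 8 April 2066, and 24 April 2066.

96 working days

17 December 2065 is a Thursday.
From 17 December 2065 to 7 May 2066 is 142 days inclusive.
142 = 7 × 20 + 2, so there are 20 full weeks plus 2 extra days.
Each full week contributes 5 weekdays (Mon–Fri): 20 × 5 = 100.
The 2 extra days are Thursday, Friday — 2 of them qualify.
Total: 100 + 2 = 102.
Holidays: 29 December 2065 (Tue); 19 February 2066 (Fri); 17 March 2066 (Wed); 19 March 2066 (Fri); 28 March 2066 (Sun); 31 March 2066 (Wed); 8 April 2066 (Thu); 24 April 2066 (Sat).
6 of the 8 holidays fall on weekdays; the rest are weekends and were already excluded.
Business days: 102 − 6 = 96.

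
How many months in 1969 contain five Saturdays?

4

A month has five Saturdays exactly when Saturday falls within its first (length − 28) days.
Jan: 31 days, starts Wed → 5 of Wed, Thu, Fri
Feb: 28 days, starts Sat → 5 of (none)
Mar: 31 days, starts Sat → 5 of Sat, Sun, Mon ✓
Apr: 30 days, starts Tue → 5 of Tue, Wed
May: 31 days, starts Thu → 5 of Thu, Fri, Sat ✓
Jun: 30 days, starts Sun → 5 of Sun, Mon
Jul: 31 days, starts Tue → 5 of Tue, Wed, Thu
Aug: 31 days, starts Fri → 5 of Fri, Sat, Sun ✓
Sep: 30 days, starts Mon → 5 of Mon, Tue
Oct: 31 days, starts Wed → 5 of Wed, Thu, Fri
Nov: 30 days, starts Sat → 5 of Sat, Sun ✓
Dec: 31 days, starts Mon → 5 of Mon, Tue, Wed
Months with five Saturdays: Mar, May, Aug, Nov.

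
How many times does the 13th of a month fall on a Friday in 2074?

The 13th falls on a Friday when the month's 13th has weekday Fri.
Jan 13 is Sat; Feb 13 is Tue; Mar 13 is Tue; Apr 13 is Fri ✓; May 13 is Sun; Jun 13 is Wed; Jul 13 is Fri ✓; Aug 13 is Mon; Sep 13 is Thu; Oct 13 is Sat; Nov 13 is Tue; Dec 13 is Thu.
Friday the 13ths: Apr, Jul.

2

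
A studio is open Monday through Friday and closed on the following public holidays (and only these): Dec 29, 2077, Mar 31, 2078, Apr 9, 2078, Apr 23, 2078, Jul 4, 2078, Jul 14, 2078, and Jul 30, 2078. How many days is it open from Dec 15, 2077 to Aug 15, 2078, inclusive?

Dec 15, 2077 is a Wednesday.
The range spans 244 days (inclusive of both endpoints).
244 = 7 × 34 + 6, so there are 34 full weeks plus 6 extra days.
Each full week contributes 5 weekdays (Mon–Fri): 34 × 5 = 170.
The 6 extra days are Wednesday, Thursday, Friday, Saturday, Sunday, Monday — 4 of them qualify.
Total: 170 + 4 = 174.
Holidays: Dec 29, 2077 (Wed); Mar 31, 2078 (Thu); Apr 9, 2078 (Sat); Apr 23, 2078 (Sat); Jul 4, 2078 (Mon); Jul 14, 2078 (Thu); Jul 30, 2078 (Sat).
4 of the 7 holidays fall on weekdays; the rest are weekends and were already excluded.
Business days: 174 − 4 = 170.

170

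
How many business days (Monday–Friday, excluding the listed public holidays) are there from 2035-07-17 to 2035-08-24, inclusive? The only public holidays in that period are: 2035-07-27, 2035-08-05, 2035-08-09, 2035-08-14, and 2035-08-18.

26 business days

2035-07-17 is a Tuesday.
From 2035-07-17 to 2035-08-24 is 39 days inclusive.
39 = 7 × 5 + 4, so there are 5 full weeks plus 4 extra days.
Each full week contributes 5 weekdays (Mon–Fri): 5 × 5 = 25.
The 4 extra days are Tuesday, Wednesday, Thursday, Friday — 4 of them qualify.
Total: 25 + 4 = 29.
Holidays: 2035-07-27 (Fri); 2035-08-05 (Sun); 2035-08-09 (Thu); 2035-08-14 (Tue); 2035-08-18 (Sat).
3 of the 5 holidays fall on weekdays; the rest are weekends and were already excluded.
Business days: 29 − 3 = 26.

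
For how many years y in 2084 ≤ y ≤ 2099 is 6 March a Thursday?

3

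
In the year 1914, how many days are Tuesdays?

Jan 1, 1914 is a Thursday.
That's 365 days from start to end, counting both.
365 = 7 × 52 + 1, so there are 52 full weeks plus 1 extra day.
Each full week contributes one Tuesday: 52 so far.
The 1 extra day is Thursday — none qualify.
Total: 52 + 0 = 52.

52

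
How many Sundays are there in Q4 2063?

13

October 1, 2063 is a Monday.
The range spans 92 days (inclusive of both endpoints).
92 = 7 × 13 + 1, so there are 13 full weeks plus 1 extra day.
Each full week contributes one Sunday: 13 so far.
The 1 extra day is Mon — none qualify.
Total: 13 + 0 = 13.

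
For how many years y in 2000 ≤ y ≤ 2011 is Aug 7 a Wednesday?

Day of week of August 7 in each year:
2000: Mon, 2001: Tue, 2002: Wed ✓, 2003: Thu, 2004: Sat, 2005: Sun, 2006: Mon, 2007: Tue, 2008: Thu, 2009: Fri, 2010: Sat, 2011: Sun
Wednesdays: 2002.

1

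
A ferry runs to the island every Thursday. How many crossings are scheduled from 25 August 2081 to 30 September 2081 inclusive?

25 August 2081 is a Monday.
The range spans 37 days (inclusive of both endpoints).
37 = 7 × 5 + 2, so there are 5 full weeks plus 2 extra days.
Each full week contributes one Thursday: 5 so far.
The 2 extra days are Monday, Tuesday — none qualify.
Total: 5 + 0 = 5.

5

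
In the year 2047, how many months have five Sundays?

4

A month has five Sundays exactly when Sunday falls within its first (length − 28) days.
Jan: 31 days, starts Tue → 5 of Tue, Wed, Thu
Feb: 28 days, starts Fri → 5 of (none)
Mar: 31 days, starts Fri → 5 of Fri, Sat, Sun ✓
Apr: 30 days, starts Mon → 5 of Mon, Tue
May: 31 days, starts Wed → 5 of Wed, Thu, Fri
Jun: 30 days, starts Sat → 5 of Sat, Sun ✓
Jul: 31 days, starts Mon → 5 of Mon, Tue, Wed
Aug: 31 days, starts Thu → 5 of Thu, Fri, Sat
Sep: 30 days, starts Sun → 5 of Sun, Mon ✓
Oct: 31 days, starts Tue → 5 of Tue, Wed, Thu
Nov: 30 days, starts Fri → 5 of Fri, Sat
Dec: 31 days, starts Sun → 5 of Sun, Mon, Tue ✓
Months with five Sundays: Mar, Jun, Sep, Dec.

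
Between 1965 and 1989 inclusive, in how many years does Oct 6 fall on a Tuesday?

Day of week of October 6 in each year:
1965: Wed, 1966: Thu, 1967: Fri, 1968: Sun, 1969: Mon, 1970: Tue ✓, 1971: Wed, 1972: Fri, 1973: Sat, 1974: Sun, 1975: Mon, 1976: Wed, 1977: Thu, 1978: Fri, 1979: Sat, 1980: Mon, 1981: Tue ✓, 1982: Wed, 1983: Thu, 1984: Sat, 1985: Sun, 1986: Mon, 1987: Tue ✓, 1988: Thu, 1989: Fri
Tuesdays: 1970, 1981, 1987.

3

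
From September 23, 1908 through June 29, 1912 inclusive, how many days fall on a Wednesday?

197

September 23, 1908 is a Wednesday.
The range spans 1376 days (inclusive of both endpoints).
1376 = 7 × 196 + 4, so there are 196 full weeks plus 4 extra days.
Each full week contributes one Wednesday: 196 so far.
The 4 extra days are Wed, Thu, Fri, Sat — 1 of them qualifies.
Total: 196 + 1 = 197.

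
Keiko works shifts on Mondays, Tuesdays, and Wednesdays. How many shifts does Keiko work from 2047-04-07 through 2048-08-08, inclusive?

210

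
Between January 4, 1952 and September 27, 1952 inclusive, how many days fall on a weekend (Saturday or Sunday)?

January 4, 1952 is a Friday.
The range spans 268 days (inclusive of both endpoints).
268 = 7 × 38 + 2, so there are 38 full weeks plus 2 extra days.
Each full week contributes 2 weekend days (Sat, Sun): 38 × 2 = 76.
The 2 extra days are Friday, Saturday — 1 of them qualifies.
Total: 76 + 1 = 77.

77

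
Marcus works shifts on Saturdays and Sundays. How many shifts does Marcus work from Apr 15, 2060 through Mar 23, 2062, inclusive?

Apr 15, 2060 is a Thursday.
That's 708 days from start to end, counting both.
708 = 7 × 101 + 1, so there are 101 full weeks plus 1 extra day.
Each full week contributes 2 days from the set (Sat, Sun): 101 × 2 = 202.
The 1 extra day is Thu — none qualify.
Total: 202 + 0 = 202.

202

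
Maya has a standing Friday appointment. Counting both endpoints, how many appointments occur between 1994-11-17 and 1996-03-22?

71 Fridays

1994-11-17 is a Thursday.
The range spans 492 days (inclusive of both endpoints).
492 = 7 × 70 + 2, so there are 70 full weeks plus 2 extra days.
Each full week contributes one Friday: 70 so far.
The 2 extra days are Thu, Fri — 1 of them qualifies.
Total: 70 + 1 = 71.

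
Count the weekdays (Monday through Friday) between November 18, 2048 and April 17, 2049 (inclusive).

108 weekdays

November 18, 2048 is a Wednesday.
From November 18, 2048 to April 17, 2049 is 151 days inclusive.
151 = 7 × 21 + 4, so there are 21 full weeks plus 4 extra days.
Each full week contributes 5 weekdays (Mon–Fri): 21 × 5 = 105.
The 4 extra days are Wednesday, Thursday, Friday, Saturday — 3 of them qualify.
Total: 105 + 3 = 108.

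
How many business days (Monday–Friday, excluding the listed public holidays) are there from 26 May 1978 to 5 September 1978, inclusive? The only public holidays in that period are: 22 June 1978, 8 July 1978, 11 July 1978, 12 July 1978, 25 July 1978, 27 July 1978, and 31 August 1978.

26 May 1978 is a Friday.
The range spans 103 days (inclusive of both endpoints).
103 = 7 × 14 + 5, so there are 14 full weeks plus 5 extra days.
Each full week contributes 5 weekdays (Mon–Fri): 14 × 5 = 70.
The 5 extra days are Fri, Sat, Sun, Mon, Tue — 3 of them qualify.
Total: 70 + 3 = 73.
Holidays: 22 June 1978 (Thu); 8 July 1978 (Sat); 11 July 1978 (Tue); 12 July 1978 (Wed); 25 July 1978 (Tue); 27 July 1978 (Thu); 31 August 1978 (Thu).
6 of the 7 holidays fall on weekdays; the rest are weekends and were already excluded.
Business days: 73 − 6 = 67.

67 business days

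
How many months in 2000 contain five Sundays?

5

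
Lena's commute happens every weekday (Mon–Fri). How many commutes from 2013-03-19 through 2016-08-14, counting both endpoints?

889 weekdays

2013-03-19 is a Tuesday.
From 2013-03-19 to 2016-08-14 is 1245 days inclusive.
1245 = 7 × 177 + 6, so there are 177 full weeks plus 6 extra days.
Each full week contributes 5 weekdays (Mon–Fri): 177 × 5 = 885.
The 6 extra days are Tuesday, Wednesday, Thursday, Friday, Saturday, Sunday — 4 of them qualify.
Total: 885 + 4 = 889.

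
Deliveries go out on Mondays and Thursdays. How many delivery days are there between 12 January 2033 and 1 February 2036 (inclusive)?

319

12 January 2033 is a Wednesday.
From 12 January 2033 to 1 February 2036 is 1116 days inclusive.
1116 = 7 × 159 + 3, so there are 159 full weeks plus 3 extra days.
Each full week contributes 2 days from the set (Mon, Thu): 159 × 2 = 318.
The 3 extra days are Wed, Thu, Fri — 1 of them qualifies.
Total: 318 + 1 = 319.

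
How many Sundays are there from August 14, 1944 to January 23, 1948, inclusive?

179

August 14, 1944 is a Monday.
From August 14, 1944 to January 23, 1948 is 1258 days inclusive.
1258 = 7 × 179 + 5, so there are 179 full weeks plus 5 extra days.
Each full week contributes one Sunday: 179 so far.
The 5 extra days are Mon, Tue, Wed, Thu, Fri — none qualify.
Total: 179 + 0 = 179.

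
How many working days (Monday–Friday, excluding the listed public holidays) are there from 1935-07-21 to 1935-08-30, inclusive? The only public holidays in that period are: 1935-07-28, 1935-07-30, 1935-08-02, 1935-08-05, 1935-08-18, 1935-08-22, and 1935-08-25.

26

1935-07-21 is a Sunday.
The range spans 41 days (inclusive of both endpoints).
41 = 7 × 5 + 6, so there are 5 full weeks plus 6 extra days.
Each full week contributes 5 weekdays (Mon–Fri): 5 × 5 = 25.
The 6 extra days are Sun, Mon, Tue, Wed, Thu, Fri — 5 of them qualify.
Total: 25 + 5 = 30.
Holidays: 1935-07-28 (Sun); 1935-07-30 (Tue); 1935-08-02 (Fri); 1935-08-05 (Mon); 1935-08-18 (Sun); 1935-08-22 (Thu); 1935-08-25 (Sun).
4 of the 7 holidays fall on weekdays; the rest are weekends and were already excluded.
Business days: 30 − 4 = 26.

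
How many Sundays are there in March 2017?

4

March 1, 2017 is a Wednesday.
That's 31 days from start to end, counting both.
31 = 7 × 4 + 3, so there are 4 full weeks plus 3 extra days.
Each full week contributes one Sunday: 4 so far.
The 3 extra days are Wednesday, Thursday, Friday — none qualify.
Total: 4 + 0 = 4.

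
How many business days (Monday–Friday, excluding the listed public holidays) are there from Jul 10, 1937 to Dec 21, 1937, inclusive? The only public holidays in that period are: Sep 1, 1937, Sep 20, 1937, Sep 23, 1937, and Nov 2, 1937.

113 business days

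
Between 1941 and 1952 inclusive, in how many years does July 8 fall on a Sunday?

2

Day of week of July 8 in each year:
1941: Tue, 1942: Wed, 1943: Thu, 1944: Sat, 1945: Sun ✓, 1946: Mon, 1947: Tue, 1948: Thu, 1949: Fri, 1950: Sat, 1951: Sun ✓, 1952: Tue
Sundays: 1945, 1951.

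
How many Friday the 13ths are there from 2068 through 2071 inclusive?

9

Friday-the-13ths by year:
2068: Jan, Apr, Jul
2069: Sep, Dec
2070: Jun
2071: Feb, Mar, Nov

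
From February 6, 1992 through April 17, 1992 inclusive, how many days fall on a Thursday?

February 6, 1992 is a Thursday.
That's 72 days from start to end, counting both.
72 = 7 × 10 + 2, so there are 10 full weeks plus 2 extra days.
Each full week contributes one Thursday: 10 so far.
The 2 extra days are Thursday, Friday — 1 of them qualifies.
Total: 10 + 1 = 11.

11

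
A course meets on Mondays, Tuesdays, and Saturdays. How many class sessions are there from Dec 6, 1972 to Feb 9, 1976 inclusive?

497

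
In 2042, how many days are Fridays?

52

Jan 1, 2042 is a Wednesday.
From Jan 1, 2042 to Dec 31, 2042 is 365 days inclusive.
365 = 7 × 52 + 1, so there are 52 full weeks plus 1 extra day.
Each full week contributes one Friday: 52 so far.
The 1 extra day is Wed — none qualify.
Total: 52 + 0 = 52.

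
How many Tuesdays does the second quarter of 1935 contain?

1 April 1935 is a Monday.
The range spans 91 days (inclusive of both endpoints).
91 = 7 × 13, so the span is exactly 13 full weeks.
Each full week contributes one Tuesday: 13 so far.

13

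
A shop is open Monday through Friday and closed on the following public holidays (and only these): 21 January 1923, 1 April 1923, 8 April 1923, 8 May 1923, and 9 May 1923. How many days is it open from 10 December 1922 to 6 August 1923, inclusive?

10 December 1922 is a Sunday.
From 10 December 1922 to 6 August 1923 is 240 days inclusive.
240 = 7 × 34 + 2, so there are 34 full weeks plus 2 extra days.
Each full week contributes 5 weekdays (Mon–Fri): 34 × 5 = 170.
The 2 extra days are Sunday, Monday — 1 of them qualifies.
Total: 170 + 1 = 171.
Holidays: 21 January 1923 (Sun); 1 April 1923 (Sun); 8 April 1923 (Sun); 8 May 1923 (Tue); 9 May 1923 (Wed).
2 of the 5 holidays fall on weekdays; the rest are weekends and were already excluded.
Business days: 171 − 2 = 169.

169 business days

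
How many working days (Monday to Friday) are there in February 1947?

20

1947-02-01 is a Saturday.
That's 28 days from start to end, counting both.
28 = 7 × 4, so the span is exactly 4 full weeks.
Each full week contributes 5 weekdays (Mon–Fri): 4 × 5 = 20.
Total: 20.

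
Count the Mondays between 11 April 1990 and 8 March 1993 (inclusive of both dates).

152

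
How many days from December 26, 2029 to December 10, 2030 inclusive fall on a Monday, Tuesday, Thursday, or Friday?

December 26, 2029 is a Wednesday.
From December 26, 2029 to December 10, 2030 is 350 days inclusive.
350 = 7 × 50, so the span is exactly 50 full weeks.
Each full week contributes 4 days from the set (Mon, Tue, Thu, Fri): 50 × 4 = 200.

200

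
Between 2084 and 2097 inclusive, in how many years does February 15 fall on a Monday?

Day of week of February 15 in each year:
2084: Tue, 2085: Thu, 2086: Fri, 2087: Sat, 2088: Sun, 2089: Tue, 2090: Wed, 2091: Thu, 2092: Fri, 2093: Sun, 2094: Mon ✓, 2095: Tue, 2096: Wed, 2097: Fri
Mondays: 2094.

1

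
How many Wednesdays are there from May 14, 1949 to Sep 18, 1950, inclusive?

May 14, 1949 is a Saturday.
From May 14, 1949 to Sep 18, 1950 is 493 days inclusive.
493 = 7 × 70 + 3, so there are 70 full weeks plus 3 extra days.
Each full week contributes one Wednesday: 70 so far.
The 3 extra days are Sat, Sun, Mon — none qualify.
Total: 70 + 0 = 70.

70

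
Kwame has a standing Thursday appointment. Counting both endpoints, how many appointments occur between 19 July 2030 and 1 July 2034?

206 Thursdays

19 July 2030 is a Friday.
From 19 July 2030 to 1 July 2034 is 1444 days inclusive.
1444 = 7 × 206 + 2, so there are 206 full weeks plus 2 extra days.
Each full week contributes one Thursday: 206 so far.
The 2 extra days are Friday, Saturday — none qualify.
Total: 206 + 0 = 206.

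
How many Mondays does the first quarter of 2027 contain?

13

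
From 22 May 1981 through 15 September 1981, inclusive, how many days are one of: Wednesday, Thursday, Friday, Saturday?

22 May 1981 is a Friday.
From 22 May 1981 to 15 September 1981 is 117 days inclusive.
117 = 7 × 16 + 5, so there are 16 full weeks plus 5 extra days.
Each full week contributes 4 days from the set (Wed, Thu, Fri, Sat): 16 × 4 = 64.
The 5 extra days are Friday, Saturday, Sunday, Monday, Tuesday — 2 of them qualify.
Total: 64 + 2 = 66.

66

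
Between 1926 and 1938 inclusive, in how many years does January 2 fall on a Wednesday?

2

Day of week of January 2 in each year:
1926: Sat, 1927: Sun, 1928: Mon, 1929: Wed ✓, 1930: Thu, 1931: Fri, 1932: Sat, 1933: Mon, 1934: Tue, 1935: Wed ✓, 1936: Thu, 1937: Sat, 1938: Sun
Wednesdays: 1929, 1935.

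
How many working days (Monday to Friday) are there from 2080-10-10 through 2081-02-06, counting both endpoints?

86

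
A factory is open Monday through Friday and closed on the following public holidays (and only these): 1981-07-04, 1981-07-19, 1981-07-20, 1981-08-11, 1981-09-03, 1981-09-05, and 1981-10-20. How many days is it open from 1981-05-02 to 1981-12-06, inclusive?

151 business days

1981-05-02 is a Saturday.
From 1981-05-02 to 1981-12-06 is 219 days inclusive.
219 = 7 × 31 + 2, so there are 31 full weeks plus 2 extra days.
Each full week contributes 5 weekdays (Mon–Fri): 31 × 5 = 155.
The 2 extra days are Saturday, Sunday — none qualify.
Total: 155 + 0 = 155.
Holidays: 1981-07-04 (Sat); 1981-07-19 (Sun); 1981-07-20 (Mon); 1981-08-11 (Tue); 1981-09-03 (Thu); 1981-09-05 (Sat); 1981-10-20 (Tue).
4 of the 7 holidays fall on weekdays; the rest are weekends and were already excluded.
Business days: 155 − 4 = 151.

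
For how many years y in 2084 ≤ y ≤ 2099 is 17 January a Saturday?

Day of week of January 17 in each year:
2084: Mon, 2085: Wed, 2086: Thu, 2087: Fri, 2088: Sat ✓, 2089: Mon, 2090: Tue, 2091: Wed, 2092: Thu, 2093: Sat ✓, 2094: Sun, 2095: Mon, 2096: Tue, 2097: Thu, 2098: Fri, 2099: Sat ✓
Saturdays: 2088, 2093, 2099.

3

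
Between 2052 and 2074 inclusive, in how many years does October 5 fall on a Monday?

3

Day of week of October 5 in each year:
2052: Sat, 2053: Sun, 2054: Mon ✓, 2055: Tue, 2056: Thu, 2057: Fri, 2058: Sat, 2059: Sun, 2060: Tue, 2061: Wed, 2062: Thu, 2063: Fri, 2064: Sun, 2065: Mon ✓, 2066: Tue, 2067: Wed, 2068: Fri, 2069: Sat, 2070: Sun, 2071: Mon ✓, 2072: Wed, 2073: Thu, 2074: Fri
Mondays: 2054, 2065, 2071.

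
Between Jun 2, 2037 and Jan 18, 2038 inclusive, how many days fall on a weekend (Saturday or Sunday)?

66

Jun 2, 2037 is a Tuesday.
That's 231 days from start to end, counting both.
231 = 7 × 33, so the span is exactly 33 full weeks.
Each full week contributes 2 weekend days (Sat, Sun): 33 × 2 = 66.
Total: 66.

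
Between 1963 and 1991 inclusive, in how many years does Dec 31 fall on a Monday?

4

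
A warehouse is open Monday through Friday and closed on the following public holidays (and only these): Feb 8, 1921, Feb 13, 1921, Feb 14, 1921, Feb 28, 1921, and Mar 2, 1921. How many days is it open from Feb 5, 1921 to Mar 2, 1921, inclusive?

Feb 5, 1921 is a Saturday.
From Feb 5, 1921 to Mar 2, 1921 is 26 days inclusive.
26 = 7 × 3 + 5, so there are 3 full weeks plus 5 extra days.
Each full week contributes 5 weekdays (Mon–Fri): 3 × 5 = 15.
The 5 extra days are Saturday, Sunday, Monday, Tuesday, Wednesday — 3 of them qualify.
Total: 15 + 3 = 18.
Holidays: Feb 8, 1921 (Tue); Feb 13, 1921 (Sun); Feb 14, 1921 (Mon); Feb 28, 1921 (Mon); Mar 2, 1921 (Wed).
4 of the 5 holidays fall on weekdays; the rest are weekends and were already excluded.
Business days: 18 − 4 = 14.

14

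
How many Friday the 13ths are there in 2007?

The 13th falls on a Friday when the month's 13th has weekday Fri.
Jan 13 is Sat; Feb 13 is Tue; Mar 13 is Tue; Apr 13 is Fri ✓; May 13 is Sun; Jun 13 is Wed; Jul 13 is Fri ✓; Aug 13 is Mon; Sep 13 is Thu; Oct 13 is Sat; Nov 13 is Tue; Dec 13 is Thu.
Friday the 13ths: Apr, Jul.

2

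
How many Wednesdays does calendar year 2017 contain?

52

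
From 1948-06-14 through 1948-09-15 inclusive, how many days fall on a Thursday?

13 Thursdays

1948-06-14 is a Monday.
The range spans 94 days (inclusive of both endpoints).
94 = 7 × 13 + 3, so there are 13 full weeks plus 3 extra days.
Each full week contributes one Thursday: 13 so far.
The 3 extra days are Monday, Tuesday, Wednesday — none qualify.
Total: 13 + 0 = 13.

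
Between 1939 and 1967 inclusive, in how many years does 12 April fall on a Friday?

Day of week of April 12 in each year:
1939: Wed, 1940: Fri ✓, 1941: Sat, 1942: Sun, 1943: Mon, 1944: Wed, 1945: Thu, 1946: Fri ✓, 1947: Sat, 1948: Mon, 1949: Tue, 1950: Wed, 1951: Thu, 1952: Sat, 1953: Sun, 1954: Mon, 1955: Tue, 1956: Thu, 1957: Fri ✓, 1958: Sat, 1959: Sun, 1960: Tue, 1961: Wed, 1962: Thu, 1963: Fri ✓, 1964: Sun, 1965: Mon, 1966: Tue, 1967: Wed
Fridays: 1940, 1946, 1957, 1963.

4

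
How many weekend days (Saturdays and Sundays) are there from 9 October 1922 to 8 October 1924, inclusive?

9 October 1922 is a Monday.
That's 731 days from start to end, counting both.
731 = 7 × 104 + 3, so there are 104 full weeks plus 3 extra days.
Each full week contributes 2 weekend days (Sat, Sun): 104 × 2 = 208.
The 3 extra days are Mon, Tue, Wed — none qualify.
Total: 208 + 0 = 208.

208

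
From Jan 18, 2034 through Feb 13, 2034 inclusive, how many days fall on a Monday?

4

Jan 18, 2034 is a Wednesday.
From Jan 18, 2034 to Feb 13, 2034 is 27 days inclusive.
27 = 7 × 3 + 6, so there are 3 full weeks plus 6 extra days.
Each full week contributes one Monday: 3 so far.
The 6 extra days are Wed, Thu, Fri, Sat, Sun, Mon — 1 of them qualifies.
Total: 3 + 1 = 4.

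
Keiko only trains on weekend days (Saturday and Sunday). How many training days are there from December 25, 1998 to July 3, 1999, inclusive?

December 25, 1998 is a Friday.
The range spans 191 days (inclusive of both endpoints).
191 = 7 × 27 + 2, so there are 27 full weeks plus 2 extra days.
Each full week contributes 2 weekend days (Sat, Sun): 27 × 2 = 54.
The 2 extra days are Fri, Sat — 1 of them qualifies.
Total: 54 + 1 = 55.

55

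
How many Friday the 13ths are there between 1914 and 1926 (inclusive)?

22

Friday-the-13ths by year:
1914: Feb, Mar, Nov
1915: Aug
1916: Oct
1917: Apr, Jul
1918: Sep, Dec
1919: Jun
1920: Feb, Aug
1921: May
1922: Jan, Oct
1923: Apr, Jul
1924: Jun
1925: Feb, Mar, Nov
1926: Aug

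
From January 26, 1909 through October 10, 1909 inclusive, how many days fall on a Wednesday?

January 26, 1909 is a Tuesday.
That's 258 days from start to end, counting both.
258 = 7 × 36 + 6, so there are 36 full weeks plus 6 extra days.
Each full week contributes one Wednesday: 36 so far.
The 6 extra days are Tue, Wed, Thu, Fri, Sat, Sun — 1 of them qualifies.
Total: 36 + 1 = 37.

37 Wednesdays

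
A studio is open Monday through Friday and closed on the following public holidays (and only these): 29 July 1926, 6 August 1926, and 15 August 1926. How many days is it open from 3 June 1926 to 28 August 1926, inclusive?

3 June 1926 is a Thursday.
From 3 June 1926 to 28 August 1926 is 87 days inclusive.
87 = 7 × 12 + 3, so there are 12 full weeks plus 3 extra days.
Each full week contributes 5 weekdays (Mon–Fri): 12 × 5 = 60.
The 3 extra days are Thursday, Friday, Saturday — 2 of them qualify.
Total: 60 + 2 = 62.
Holidays: 29 July 1926 (Thu); 6 August 1926 (Fri); 15 August 1926 (Sun).
2 of the 3 holidays fall on weekdays; the rest are weekends and were already excluded.
Business days: 62 − 2 = 60.

60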